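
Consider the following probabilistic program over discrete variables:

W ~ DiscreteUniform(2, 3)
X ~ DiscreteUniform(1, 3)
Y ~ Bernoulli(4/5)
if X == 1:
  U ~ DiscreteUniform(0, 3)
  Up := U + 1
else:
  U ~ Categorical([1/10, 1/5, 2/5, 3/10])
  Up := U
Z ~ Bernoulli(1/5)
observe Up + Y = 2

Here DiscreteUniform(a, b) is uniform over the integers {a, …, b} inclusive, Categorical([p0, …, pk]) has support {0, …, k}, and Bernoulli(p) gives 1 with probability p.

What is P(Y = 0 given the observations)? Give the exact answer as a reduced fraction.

Enumerate traces; 24 have nonzero weight after conditioning:
  (W=2, X=1, Y=0, U=1, Z=0) weight 1/150
  (W=2, X=1, Y=0, U=1, Z=1) weight 1/600
  (W=2, X=1, Y=1, U=0, Z=0) weight 2/75
  (W=2, X=1, Y=1, U=0, Z=1) weight 1/150
  (W=2, X=2, Y=0, U=2, Z=0) weight 4/375
  (W=2, X=2, Y=0, U=2, Z=1) weight 1/375
  (W=2, X=2, Y=1, U=1, Z=0) weight 8/375
  (W=2, X=2, Y=1, U=1, Z=1) weight 2/375
  … 16 more
Group by Y:
  weight(Y=0) = 7/100
  weight(Y=1) = 13/75
Total weight = 7/100 + 13/75 = 73/300
P(Y=0 | obs) = 7/100 / 73/300 = 21/73
P(Y=1 | obs) = 13/75 / 73/300 = 52/73

P(Y = 0 | obs) = 21/73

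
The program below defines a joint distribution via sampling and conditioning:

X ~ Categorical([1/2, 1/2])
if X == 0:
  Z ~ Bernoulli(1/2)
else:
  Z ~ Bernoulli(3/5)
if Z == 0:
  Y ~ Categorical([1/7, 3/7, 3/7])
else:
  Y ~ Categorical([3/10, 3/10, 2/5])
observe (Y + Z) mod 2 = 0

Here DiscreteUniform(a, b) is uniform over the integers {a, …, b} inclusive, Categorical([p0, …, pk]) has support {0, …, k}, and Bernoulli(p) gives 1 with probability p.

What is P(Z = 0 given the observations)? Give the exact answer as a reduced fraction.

Enumerate traces; 6 have nonzero weight after conditioning:
  (X=0, Z=0, Y=0) weight 1/28
  (X=0, Z=0, Y=2) weight 3/28
  (X=0, Z=1, Y=1) weight 3/40
  (X=1, Z=0, Y=0) weight 1/35
  (X=1, Z=0, Y=2) weight 3/35
  (X=1, Z=1, Y=1) weight 9/100
Group by Z:
  weight(Z=0) = 9/35
  weight(Z=1) = 33/200
Total weight = 9/35 + 33/200 = 591/1400
P(Z=0 | obs) = 9/35 / 591/1400 = 120/197
P(Z=1 | obs) = 33/200 / 591/1400 = 77/197

P(Z = 0 | obs) = 120/197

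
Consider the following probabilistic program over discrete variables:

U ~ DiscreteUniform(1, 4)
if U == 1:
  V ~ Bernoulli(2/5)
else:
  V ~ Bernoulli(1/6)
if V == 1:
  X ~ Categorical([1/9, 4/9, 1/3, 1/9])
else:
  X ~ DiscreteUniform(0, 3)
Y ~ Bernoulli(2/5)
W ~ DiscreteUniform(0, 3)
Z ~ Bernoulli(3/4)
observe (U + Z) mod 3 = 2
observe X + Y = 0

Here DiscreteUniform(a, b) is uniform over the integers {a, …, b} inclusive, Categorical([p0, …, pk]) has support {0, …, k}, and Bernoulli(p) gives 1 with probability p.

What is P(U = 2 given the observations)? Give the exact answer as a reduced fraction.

P(U = 2 | obs) = 7/46

Enumerate traces; 24 have nonzero weight after conditioning:
  (U=1, V=0, X=0, Y=0, W=0, Z=1) weight 27/6400
  (U=1, V=0, X=0, Y=0, W=1, Z=1) weight 27/6400
  (U=1, V=0, X=0, Y=0, W=2, Z=1) weight 27/6400
  (U=1, V=0, X=0, Y=0, W=3, Z=1) weight 27/6400
  (U=1, V=1, X=0, Y=0, W=0, Z=1) weight 1/800
  (U=1, V=1, X=0, Y=0, W=1, Z=1) weight 1/800
  (U=1, V=1, X=0, Y=0, W=2, Z=1) weight 1/800
  (U=1, V=1, X=0, Y=0, W=3, Z=1) weight 1/800
  (U=2, V=0, X=0, Y=0, W=0, Z=0) weight 1/512
  (U=4, V=0, X=0, Y=0, W=0, Z=1) weight 3/512
  … 14 more
Group by U:
  weight(U=1) = 7/320
  weight(U=2) = 49/5760
  weight(U=4) = 49/1920
Total weight = 7/320 + 49/5760 + 49/1920 = 161/2880
P(U=1 | obs) = 7/320 / 161/2880 = 9/23
P(U=2 | obs) = 49/5760 / 161/2880 = 7/46
P(U=4 | obs) = 49/1920 / 161/2880 = 21/46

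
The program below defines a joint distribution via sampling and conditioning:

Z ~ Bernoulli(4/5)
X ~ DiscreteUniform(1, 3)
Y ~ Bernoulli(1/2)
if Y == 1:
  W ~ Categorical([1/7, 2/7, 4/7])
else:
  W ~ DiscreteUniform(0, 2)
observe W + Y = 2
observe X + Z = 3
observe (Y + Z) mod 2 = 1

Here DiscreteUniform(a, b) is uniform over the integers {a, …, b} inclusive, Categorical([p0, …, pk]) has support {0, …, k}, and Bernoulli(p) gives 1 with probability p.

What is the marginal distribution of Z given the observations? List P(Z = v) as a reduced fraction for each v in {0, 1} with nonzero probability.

P(Z=0) = 3/17, P(Z=1) = 14/17

Enumerate traces; 2 have nonzero weight after conditioning:
  (Z=0, X=3, Y=1, W=1) weight 1/105
  (Z=1, X=2, Y=0, W=2) weight 2/45
Group by Z:
  weight(Z=0) = 1/105
  weight(Z=1) = 2/45
Total weight = 1/105 + 2/45 = 17/315
P(Z=0 | obs) = 1/105 / 17/315 = 3/17
P(Z=1 | obs) = 2/45 / 17/315 = 14/17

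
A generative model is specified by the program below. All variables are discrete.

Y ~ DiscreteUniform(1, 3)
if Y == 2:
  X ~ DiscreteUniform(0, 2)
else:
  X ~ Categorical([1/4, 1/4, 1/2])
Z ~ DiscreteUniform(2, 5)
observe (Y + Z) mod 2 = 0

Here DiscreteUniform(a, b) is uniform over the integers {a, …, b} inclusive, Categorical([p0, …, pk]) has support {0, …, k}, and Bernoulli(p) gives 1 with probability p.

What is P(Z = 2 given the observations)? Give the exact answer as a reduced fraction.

P(Z = 2 | obs) = 1/6

Enumerate traces; 18 have nonzero weight after conditioning:
  (Y=1, X=0, Z=3) weight 1/48
  (Y=1, X=0, Z=5) weight 1/48
  (Y=1, X=1, Z=3) weight 1/48
  (Y=1, X=1, Z=5) weight 1/48
  (Y=1, X=2, Z=3) weight 1/24
  (Y=1, X=2, Z=5) weight 1/24
  (Y=2, X=0, Z=2) weight 1/36
  (Y=2, X=0, Z=4) weight 1/36
  … 10 more
Group by Z:
  weight(Z=2) = 1/12
  weight(Z=3) = 1/6
  weight(Z=4) = 1/12
  weight(Z=5) = 1/6
Total weight = 1/12 + 1/6 + 1/12 + 1/6 = 1/2
P(Z=2 | obs) = 1/12 / 1/2 = 1/6
P(Z=3 | obs) = 1/6 / 1/2 = 1/3
P(Z=4 | obs) = 1/12 / 1/2 = 1/6
P(Z=5 | obs) = 1/6 / 1/2 = 1/3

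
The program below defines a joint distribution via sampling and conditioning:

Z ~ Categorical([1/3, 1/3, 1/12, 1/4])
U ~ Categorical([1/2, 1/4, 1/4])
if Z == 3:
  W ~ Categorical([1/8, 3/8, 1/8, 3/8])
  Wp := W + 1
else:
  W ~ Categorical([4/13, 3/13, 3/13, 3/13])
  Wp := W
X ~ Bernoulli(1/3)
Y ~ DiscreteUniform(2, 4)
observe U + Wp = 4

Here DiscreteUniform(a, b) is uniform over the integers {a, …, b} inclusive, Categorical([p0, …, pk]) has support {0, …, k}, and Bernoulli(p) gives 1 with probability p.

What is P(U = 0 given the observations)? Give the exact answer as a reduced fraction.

Enumerate traces; 54 have nonzero weight after conditioning:
  (Z=0, U=1, W=3, X=0, Y=2) weight 1/234
  (Z=0, U=1, W=3, X=0, Y=3) weight 1/234
  (Z=0, U=1, W=3, X=0, Y=4) weight 1/234
  (Z=0, U=1, W=3, X=1, Y=2) weight 1/468
  (Z=0, U=1, W=3, X=1, Y=3) weight 1/468
  (Z=0, U=1, W=3, X=1, Y=4) weight 1/468
  (Z=0, U=2, W=2, X=0, Y=2) weight 1/234
  (Z=0, U=2, W=2, X=0, Y=3) weight 1/234
  (Z=3, U=0, W=3, X=0, Y=2) weight 1/96
  … 45 more
Group by U:
  weight(U=0) = 3/64
  weight(U=1) = 85/1664
  weight(U=2) = 111/1664
Total weight = 3/64 + 85/1664 + 111/1664 = 137/832
P(U=0 | obs) = 3/64 / 137/832 = 39/137
P(U=1 | obs) = 85/1664 / 137/832 = 85/274
P(U=2 | obs) = 111/1664 / 137/832 = 111/274

P(U = 0 | obs) = 39/137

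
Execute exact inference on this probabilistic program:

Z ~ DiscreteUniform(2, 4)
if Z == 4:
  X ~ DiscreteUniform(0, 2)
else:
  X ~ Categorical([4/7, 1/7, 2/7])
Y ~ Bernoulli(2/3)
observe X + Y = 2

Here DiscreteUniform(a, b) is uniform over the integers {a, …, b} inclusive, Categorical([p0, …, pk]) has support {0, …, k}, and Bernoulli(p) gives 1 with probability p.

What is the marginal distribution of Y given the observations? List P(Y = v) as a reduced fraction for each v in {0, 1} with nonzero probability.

P(Y=0) = 19/45, P(Y=1) = 26/45

Enumerate traces; 6 have nonzero weight after conditioning:
  (Z=2, X=1, Y=1) weight 2/63
  (Z=2, X=2, Y=0) weight 2/63
  (Z=3, X=1, Y=1) weight 2/63
  (Z=3, X=2, Y=0) weight 2/63
  (Z=4, X=1, Y=1) weight 2/27
  (Z=4, X=2, Y=0) weight 1/27
Group by Y:
  weight(Y=0) = 19/189
  weight(Y=1) = 26/189
Total weight = 19/189 + 26/189 = 5/21
P(Y=0 | obs) = 19/189 / 5/21 = 19/45
P(Y=1 | obs) = 26/189 / 5/21 = 26/45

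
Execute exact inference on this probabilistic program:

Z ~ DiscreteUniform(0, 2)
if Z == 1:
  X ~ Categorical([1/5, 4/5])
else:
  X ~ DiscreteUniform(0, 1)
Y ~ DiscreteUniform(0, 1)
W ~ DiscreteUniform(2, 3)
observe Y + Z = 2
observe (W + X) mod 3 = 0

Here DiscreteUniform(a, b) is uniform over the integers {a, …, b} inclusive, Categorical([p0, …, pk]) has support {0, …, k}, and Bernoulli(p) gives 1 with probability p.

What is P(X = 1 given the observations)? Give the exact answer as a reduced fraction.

P(X = 1 | obs) = 13/20

Enumerate traces; 4 have nonzero weight after conditioning:
  (Z=1, X=0, Y=1, W=3) weight 1/60
  (Z=1, X=1, Y=1, W=2) weight 1/15
  (Z=2, X=0, Y=0, W=3) weight 1/24
  (Z=2, X=1, Y=0, W=2) weight 1/24
Group by X:
  weight(X=0) = 7/120
  weight(X=1) = 13/120
Total weight = 7/120 + 13/120 = 1/6
P(X=0 | obs) = 7/120 / 1/6 = 7/20
P(X=1 | obs) = 13/120 / 1/6 = 13/20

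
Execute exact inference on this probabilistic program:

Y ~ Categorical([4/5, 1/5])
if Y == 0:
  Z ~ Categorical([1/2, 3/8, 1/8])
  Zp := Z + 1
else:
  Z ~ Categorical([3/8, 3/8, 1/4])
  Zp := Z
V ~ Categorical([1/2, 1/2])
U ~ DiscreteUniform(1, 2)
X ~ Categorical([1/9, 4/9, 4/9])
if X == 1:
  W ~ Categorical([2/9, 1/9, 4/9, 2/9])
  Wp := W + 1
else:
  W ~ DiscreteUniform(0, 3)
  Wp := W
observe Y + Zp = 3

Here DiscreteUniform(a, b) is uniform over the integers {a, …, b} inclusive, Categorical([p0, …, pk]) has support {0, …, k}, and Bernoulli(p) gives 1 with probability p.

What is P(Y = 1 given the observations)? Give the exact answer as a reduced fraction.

P(Y = 1 | obs) = 1/3

Enumerate traces; 96 have nonzero weight after conditioning:
  (Y=0, Z=2, V=0, U=1, X=0, W=0) weight 1/1440
  (Y=0, Z=2, V=0, U=1, X=0, W=1) weight 1/1440
  (Y=0, Z=2, V=0, U=1, X=0, W=2) weight 1/1440
  (Y=0, Z=2, V=0, U=1, X=0, W=3) weight 1/1440
  (Y=0, Z=2, V=0, U=1, X=1, W=0) weight 1/405
  (Y=0, Z=2, V=0, U=1, X=1, W=1) weight 1/810
  (Y=0, Z=2, V=0, U=1, X=1, W=2) weight 2/405
  (Y=0, Z=2, V=0, U=1, X=1, W=3) weight 1/405
  (Y=1, Z=2, V=0, U=1, X=0, W=0) weight 1/2880
  … 87 more
Group by Y:
  weight(Y=0) = 1/10
  weight(Y=1) = 1/20
Total weight = 1/10 + 1/20 = 3/20
P(Y=0 | obs) = 1/10 / 3/20 = 2/3
P(Y=1 | obs) = 1/20 / 3/20 = 1/3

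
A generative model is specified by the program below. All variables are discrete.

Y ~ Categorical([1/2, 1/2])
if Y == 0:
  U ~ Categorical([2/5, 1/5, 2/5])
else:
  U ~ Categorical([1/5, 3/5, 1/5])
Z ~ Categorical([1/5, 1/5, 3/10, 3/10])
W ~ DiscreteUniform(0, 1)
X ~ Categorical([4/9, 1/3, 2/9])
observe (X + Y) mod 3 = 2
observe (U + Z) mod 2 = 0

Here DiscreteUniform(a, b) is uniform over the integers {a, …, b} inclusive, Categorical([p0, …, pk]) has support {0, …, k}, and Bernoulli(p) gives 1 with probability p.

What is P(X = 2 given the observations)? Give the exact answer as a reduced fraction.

P(X = 2 | obs) = 2/5

Enumerate traces; 24 have nonzero weight after conditioning:
  (Y=0, U=0, Z=0, W=0, X=2) weight 1/225
  (Y=0, U=0, Z=0, W=1, X=2) weight 1/225
  (Y=0, U=0, Z=2, W=0, X=2) weight 1/150
  (Y=0, U=0, Z=2, W=1, X=2) weight 1/150
  (Y=0, U=1, Z=1, W=0, X=2) weight 1/450
  (Y=0, U=1, Z=1, W=1, X=2) weight 1/450
  (Y=0, U=1, Z=3, W=0, X=2) weight 1/300
  (Y=0, U=1, Z=3, W=1, X=2) weight 1/300
  (Y=1, U=0, Z=0, W=0, X=1) weight 1/300
  … 15 more
Group by X:
  weight(X=1) = 1/12
  weight(X=2) = 1/18
Total weight = 1/12 + 1/18 = 5/36
P(X=1 | obs) = 1/12 / 5/36 = 3/5
P(X=2 | obs) = 1/18 / 5/36 = 2/5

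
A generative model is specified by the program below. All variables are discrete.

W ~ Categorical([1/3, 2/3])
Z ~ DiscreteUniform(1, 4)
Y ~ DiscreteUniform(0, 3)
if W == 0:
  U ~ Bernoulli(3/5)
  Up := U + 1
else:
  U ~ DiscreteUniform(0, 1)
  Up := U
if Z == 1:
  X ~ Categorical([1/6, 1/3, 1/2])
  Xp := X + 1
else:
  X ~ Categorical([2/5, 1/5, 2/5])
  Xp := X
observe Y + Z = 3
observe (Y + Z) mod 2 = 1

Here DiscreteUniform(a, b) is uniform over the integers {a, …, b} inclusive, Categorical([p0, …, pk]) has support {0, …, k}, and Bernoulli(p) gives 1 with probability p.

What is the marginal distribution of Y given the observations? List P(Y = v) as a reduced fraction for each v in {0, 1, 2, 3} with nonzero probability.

P(Y=0) = 1/3, P(Y=1) = 1/3, P(Y=2) = 1/3

Enumerate traces; 36 have nonzero weight after conditioning:
  (W=0, Z=1, Y=2, U=0, X=0) weight 1/720
  (W=0, Z=1, Y=2, U=0, X=1) weight 1/360
  (W=0, Z=1, Y=2, U=0, X=2) weight 1/240
  (W=0, Z=1, Y=2, U=1, X=0) weight 1/480
  (W=0, Z=1, Y=2, U=1, X=1) weight 1/240
  (W=0, Z=1, Y=2, U=1, X=2) weight 1/160
  (W=0, Z=2, Y=1, U=0, X=0) weight 1/300
  (W=0, Z=2, Y=1, U=0, X=1) weight 1/600
  (W=0, Z=3, Y=0, U=0, X=0) weight 1/300
  … 27 more
Group by Y:
  weight(Y=0) = 1/16
  weight(Y=1) = 1/16
  weight(Y=2) = 1/16
Total weight = 1/16 + 1/16 + 1/16 = 3/16
P(Y=0 | obs) = 1/16 / 3/16 = 1/3
P(Y=1 | obs) = 1/16 / 3/16 = 1/3
P(Y=2 | obs) = 1/16 / 3/16 = 1/3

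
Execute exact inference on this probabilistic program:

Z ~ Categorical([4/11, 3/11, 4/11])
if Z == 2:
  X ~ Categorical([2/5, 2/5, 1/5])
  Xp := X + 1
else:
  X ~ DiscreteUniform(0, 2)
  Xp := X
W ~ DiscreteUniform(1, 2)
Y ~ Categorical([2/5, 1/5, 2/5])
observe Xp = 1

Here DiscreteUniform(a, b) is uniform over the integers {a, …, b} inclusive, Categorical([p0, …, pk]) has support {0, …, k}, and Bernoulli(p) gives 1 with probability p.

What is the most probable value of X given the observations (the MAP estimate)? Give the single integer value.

argmax_v P(X = v | obs) = 1

Enumerate traces; 18 have nonzero weight after conditioning:
  (Z=0, X=1, W=1, Y=0) weight 4/165
  (Z=0, X=1, W=1, Y=1) weight 2/165
  (Z=0, X=1, W=1, Y=2) weight 4/165
  (Z=0, X=1, W=2, Y=0) weight 4/165
  (Z=0, X=1, W=2, Y=1) weight 2/165
  (Z=0, X=1, W=2, Y=2) weight 4/165
  (Z=1, X=1, W=1, Y=0) weight 1/55
  (Z=1, X=1, W=1, Y=1) weight 1/110
  (Z=2, X=0, W=1, Y=0) weight 8/275
  … 9 more
Group by X:
  weight(X=0) = 8/55
  weight(X=1) = 7/33
Total weight = 8/55 + 7/33 = 59/165
P(X=0 | obs) = 8/55 / 59/165 = 24/59
P(X=1 | obs) = 7/33 / 59/165 = 35/59
argmax = 1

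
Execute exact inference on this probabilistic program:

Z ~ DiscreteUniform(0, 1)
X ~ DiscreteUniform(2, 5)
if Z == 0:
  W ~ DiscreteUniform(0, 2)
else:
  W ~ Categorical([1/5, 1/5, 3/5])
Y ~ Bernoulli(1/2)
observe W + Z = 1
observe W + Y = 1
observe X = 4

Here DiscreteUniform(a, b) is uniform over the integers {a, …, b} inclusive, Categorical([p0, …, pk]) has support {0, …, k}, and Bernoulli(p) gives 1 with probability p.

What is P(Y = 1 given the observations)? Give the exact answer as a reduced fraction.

P(Y = 1 | obs) = 3/8

Enumerate traces; 2 have nonzero weight after conditioning:
  (Z=0, X=4, W=1, Y=0) weight 1/48
  (Z=1, X=4, W=0, Y=1) weight 1/80
Group by Y:
  weight(Y=0) = 1/48
  weight(Y=1) = 1/80
Total weight = 1/48 + 1/80 = 1/30
P(Y=0 | obs) = 1/48 / 1/30 = 5/8
P(Y=1 | obs) = 1/80 / 1/30 = 3/8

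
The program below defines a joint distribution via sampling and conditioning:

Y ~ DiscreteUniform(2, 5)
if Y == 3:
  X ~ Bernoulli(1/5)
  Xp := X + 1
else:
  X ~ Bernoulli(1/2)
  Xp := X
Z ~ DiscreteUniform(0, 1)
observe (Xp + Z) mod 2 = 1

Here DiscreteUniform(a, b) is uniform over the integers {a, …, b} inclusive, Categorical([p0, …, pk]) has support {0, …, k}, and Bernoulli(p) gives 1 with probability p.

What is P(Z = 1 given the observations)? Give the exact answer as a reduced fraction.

P(Z = 1 | obs) = 17/40

Enumerate traces; 8 have nonzero weight after conditioning:
  (Y=2, X=0, Z=1) weight 1/16
  (Y=2, X=1, Z=0) weight 1/16
  (Y=3, X=0, Z=0) weight 1/10
  (Y=3, X=1, Z=1) weight 1/40
  (Y=4, X=0, Z=1) weight 1/16
  (Y=4, X=1, Z=0) weight 1/16
  (Y=5, X=0, Z=1) weight 1/16
  (Y=5, X=1, Z=0) weight 1/16
Group by Z:
  weight(Z=0) = 23/80
  weight(Z=1) = 17/80
Total weight = 23/80 + 17/80 = 1/2
P(Z=0 | obs) = 23/80 / 1/2 = 23/40
P(Z=1 | obs) = 17/80 / 1/2 = 17/40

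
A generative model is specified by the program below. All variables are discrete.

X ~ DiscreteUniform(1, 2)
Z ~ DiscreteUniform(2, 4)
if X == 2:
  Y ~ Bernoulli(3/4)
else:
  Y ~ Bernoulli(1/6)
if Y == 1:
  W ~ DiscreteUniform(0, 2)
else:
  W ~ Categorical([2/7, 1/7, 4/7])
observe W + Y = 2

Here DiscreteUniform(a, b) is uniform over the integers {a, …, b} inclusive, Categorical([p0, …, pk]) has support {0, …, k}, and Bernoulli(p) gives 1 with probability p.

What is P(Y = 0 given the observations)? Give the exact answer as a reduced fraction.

Enumerate traces; 12 have nonzero weight after conditioning:
  (X=1, Z=2, Y=0, W=2) weight 5/63
  (X=1, Z=2, Y=1, W=1) weight 1/108
  (X=1, Z=3, Y=0, W=2) weight 5/63
  (X=1, Z=3, Y=1, W=1) weight 1/108
  (X=1, Z=4, Y=0, W=2) weight 5/63
  (X=1, Z=4, Y=1, W=1) weight 1/108
  (X=2, Z=2, Y=0, W=2) weight 1/42
  (X=2, Z=2, Y=1, W=1) weight 1/24
  … 4 more
Group by Y:
  weight(Y=0) = 13/42
  weight(Y=1) = 11/72
Total weight = 13/42 + 11/72 = 233/504
P(Y=0 | obs) = 13/42 / 233/504 = 156/233
P(Y=1 | obs) = 11/72 / 233/504 = 77/233

P(Y = 0 | obs) = 156/233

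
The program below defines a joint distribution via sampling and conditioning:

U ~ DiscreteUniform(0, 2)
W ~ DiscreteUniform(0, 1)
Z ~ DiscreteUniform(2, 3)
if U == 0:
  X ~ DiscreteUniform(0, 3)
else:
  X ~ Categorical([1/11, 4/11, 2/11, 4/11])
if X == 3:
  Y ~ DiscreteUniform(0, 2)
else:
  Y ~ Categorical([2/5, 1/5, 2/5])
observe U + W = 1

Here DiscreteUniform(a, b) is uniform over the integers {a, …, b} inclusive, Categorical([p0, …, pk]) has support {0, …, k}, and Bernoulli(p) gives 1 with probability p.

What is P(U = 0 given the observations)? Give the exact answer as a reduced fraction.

P(U = 0 | obs) = 1/2

Enumerate traces; 48 have nonzero weight after conditioning:
  (U=0, W=1, Z=2, X=0, Y=0) weight 1/120
  (U=0, W=1, Z=2, X=0, Y=1) weight 1/240
  (U=0, W=1, Z=2, X=0, Y=2) weight 1/120
  (U=0, W=1, Z=2, X=1, Y=0) weight 1/120
  (U=0, W=1, Z=2, X=1, Y=1) weight 1/240
  (U=0, W=1, Z=2, X=1, Y=2) weight 1/120
  (U=0, W=1, Z=2, X=2, Y=0) weight 1/120
  (U=0, W=1, Z=2, X=2, Y=1) weight 1/240
  (U=1, W=0, Z=2, X=0, Y=0) weight 1/330
  … 39 more
Group by U:
  weight(U=0) = 1/6
  weight(U=1) = 1/6
Total weight = 1/6 + 1/6 = 1/3
P(U=0 | obs) = 1/6 / 1/3 = 1/2
P(U=1 | obs) = 1/6 / 1/3 = 1/2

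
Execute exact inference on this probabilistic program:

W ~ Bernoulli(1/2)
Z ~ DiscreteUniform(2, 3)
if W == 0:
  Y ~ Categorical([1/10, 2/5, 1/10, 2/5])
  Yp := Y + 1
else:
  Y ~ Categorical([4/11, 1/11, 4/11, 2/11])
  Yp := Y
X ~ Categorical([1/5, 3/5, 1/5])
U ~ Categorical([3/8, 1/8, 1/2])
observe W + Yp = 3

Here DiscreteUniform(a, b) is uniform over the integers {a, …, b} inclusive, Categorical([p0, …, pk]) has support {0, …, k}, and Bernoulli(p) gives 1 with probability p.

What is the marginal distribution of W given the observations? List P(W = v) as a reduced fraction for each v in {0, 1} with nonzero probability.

Enumerate traces; 36 have nonzero weight after conditioning:
  (W=0, Z=2, Y=2, X=0, U=0) weight 3/1600
  (W=0, Z=2, Y=2, X=0, U=1) weight 1/1600
  (W=0, Z=2, Y=2, X=0, U=2) weight 1/400
  (W=0, Z=2, Y=2, X=1, U=0) weight 9/1600
  (W=0, Z=2, Y=2, X=1, U=1) weight 3/1600
  (W=0, Z=2, Y=2, X=1, U=2) weight 3/400
  (W=0, Z=2, Y=2, X=2, U=0) weight 3/1600
  (W=0, Z=2, Y=2, X=2, U=1) weight 1/1600
  (W=1, Z=2, Y=2, X=0, U=0) weight 3/440
  … 27 more
Group by W:
  weight(W=0) = 1/20
  weight(W=1) = 2/11
Total weight = 1/20 + 2/11 = 51/220
P(W=0 | obs) = 1/20 / 51/220 = 11/51
P(W=1 | obs) = 2/11 / 51/220 = 40/51

P(W=0) = 11/51, P(W=1) = 40/51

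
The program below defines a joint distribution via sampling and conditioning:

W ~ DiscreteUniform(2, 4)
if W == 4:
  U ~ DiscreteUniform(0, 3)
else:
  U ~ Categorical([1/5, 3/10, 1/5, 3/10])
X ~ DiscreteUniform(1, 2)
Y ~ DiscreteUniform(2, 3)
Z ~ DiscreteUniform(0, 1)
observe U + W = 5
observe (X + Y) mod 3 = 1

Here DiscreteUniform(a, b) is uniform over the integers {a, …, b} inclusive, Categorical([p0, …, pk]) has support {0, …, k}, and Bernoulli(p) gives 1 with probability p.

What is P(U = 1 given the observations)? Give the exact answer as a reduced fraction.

Enumerate traces; 12 have nonzero weight after conditioning:
  (W=2, U=3, X=1, Y=3, Z=0) weight 1/80
  (W=2, U=3, X=1, Y=3, Z=1) weight 1/80
  (W=2, U=3, X=2, Y=2, Z=0) weight 1/80
  (W=2, U=3, X=2, Y=2, Z=1) weight 1/80
  (W=3, U=2, X=1, Y=3, Z=0) weight 1/120
  (W=3, U=2, X=1, Y=3, Z=1) weight 1/120
  (W=3, U=2, X=2, Y=2, Z=0) weight 1/120
  (W=3, U=2, X=2, Y=2, Z=1) weight 1/120
  (W=4, U=1, X=1, Y=3, Z=0) weight 1/96
  … 3 more
Group by U:
  weight(U=1) = 1/24
  weight(U=2) = 1/30
  weight(U=3) = 1/20
Total weight = 1/24 + 1/30 + 1/20 = 1/8
P(U=1 | obs) = 1/24 / 1/8 = 1/3
P(U=2 | obs) = 1/30 / 1/8 = 4/15
P(U=3 | obs) = 1/20 / 1/8 = 2/5

P(U = 1 | obs) = 1/3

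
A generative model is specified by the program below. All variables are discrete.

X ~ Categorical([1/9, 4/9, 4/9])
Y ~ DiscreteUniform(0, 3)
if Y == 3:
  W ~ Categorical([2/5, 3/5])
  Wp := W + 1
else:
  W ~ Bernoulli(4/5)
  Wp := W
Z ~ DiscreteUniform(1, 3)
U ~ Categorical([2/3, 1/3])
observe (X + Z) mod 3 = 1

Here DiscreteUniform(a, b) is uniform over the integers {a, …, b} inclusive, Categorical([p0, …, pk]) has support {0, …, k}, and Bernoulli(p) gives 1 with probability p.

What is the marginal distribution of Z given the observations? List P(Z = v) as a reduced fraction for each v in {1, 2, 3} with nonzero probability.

Enumerate traces; 48 have nonzero weight after conditioning:
  (X=0, Y=0, W=0, Z=1, U=0) weight 1/810
  (X=0, Y=0, W=0, Z=1, U=1) weight 1/1620
  (X=0, Y=0, W=1, Z=1, U=0) weight 2/405
  (X=0, Y=0, W=1, Z=1, U=1) weight 1/405
  (X=0, Y=1, W=0, Z=1, U=0) weight 1/810
  (X=0, Y=1, W=0, Z=1, U=1) weight 1/1620
  (X=0, Y=1, W=1, Z=1, U=0) weight 2/405
  (X=0, Y=1, W=1, Z=1, U=1) weight 1/405
  (X=1, Y=0, W=0, Z=3, U=0) weight 2/405
  (X=2, Y=0, W=0, Z=2, U=0) weight 2/405
  … 38 more
Group by Z:
  weight(Z=1) = 1/27
  weight(Z=2) = 4/27
  weight(Z=3) = 4/27
Total weight = 1/27 + 4/27 + 4/27 = 1/3
P(Z=1 | obs) = 1/27 / 1/3 = 1/9
P(Z=2 | obs) = 4/27 / 1/3 = 4/9
P(Z=3 | obs) = 4/27 / 1/3 = 4/9

P(Z=1) = 1/9, P(Z=2) = 4/9, P(Z=3) = 4/9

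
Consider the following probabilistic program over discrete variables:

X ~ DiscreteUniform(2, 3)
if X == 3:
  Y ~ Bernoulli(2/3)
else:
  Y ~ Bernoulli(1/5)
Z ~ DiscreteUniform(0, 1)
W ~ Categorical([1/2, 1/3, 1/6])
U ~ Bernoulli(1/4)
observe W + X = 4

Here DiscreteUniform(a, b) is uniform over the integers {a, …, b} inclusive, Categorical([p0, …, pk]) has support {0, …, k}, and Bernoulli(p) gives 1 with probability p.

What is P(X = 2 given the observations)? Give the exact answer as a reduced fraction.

P(X = 2 | obs) = 1/3

Enumerate traces; 16 have nonzero weight after conditioning:
  (X=2, Y=0, Z=0, W=2, U=0) weight 1/40
  (X=2, Y=0, Z=0, W=2, U=1) weight 1/120
  (X=2, Y=0, Z=1, W=2, U=0) weight 1/40
  (X=2, Y=0, Z=1, W=2, U=1) weight 1/120
  (X=2, Y=1, Z=0, W=2, U=0) weight 1/160
  (X=2, Y=1, Z=0, W=2, U=1) weight 1/480
  (X=2, Y=1, Z=1, W=2, U=0) weight 1/160
  (X=2, Y=1, Z=1, W=2, U=1) weight 1/480
  (X=3, Y=0, Z=0, W=1, U=0) weight 1/48
  … 7 more
Group by X:
  weight(X=2) = 1/12
  weight(X=3) = 1/6
Total weight = 1/12 + 1/6 = 1/4
P(X=2 | obs) = 1/12 / 1/4 = 1/3
P(X=3 | obs) = 1/6 / 1/4 = 2/3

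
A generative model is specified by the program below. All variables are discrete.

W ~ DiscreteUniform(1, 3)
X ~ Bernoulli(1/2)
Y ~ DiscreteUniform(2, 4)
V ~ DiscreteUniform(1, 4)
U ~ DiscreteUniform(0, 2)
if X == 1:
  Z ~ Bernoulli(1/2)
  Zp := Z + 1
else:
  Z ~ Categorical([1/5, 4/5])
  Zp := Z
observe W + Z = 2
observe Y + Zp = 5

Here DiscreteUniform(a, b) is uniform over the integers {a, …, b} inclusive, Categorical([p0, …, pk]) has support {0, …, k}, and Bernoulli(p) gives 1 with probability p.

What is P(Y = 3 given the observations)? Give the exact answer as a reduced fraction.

Enumerate traces; 36 have nonzero weight after conditioning:
  (W=1, X=0, Y=4, V=1, U=0, Z=1) weight 1/270
  (W=1, X=0, Y=4, V=1, U=1, Z=1) weight 1/270
  (W=1, X=0, Y=4, V=1, U=2, Z=1) weight 1/270
  (W=1, X=0, Y=4, V=2, U=0, Z=1) weight 1/270
  (W=1, X=0, Y=4, V=2, U=1, Z=1) weight 1/270
  (W=1, X=0, Y=4, V=2, U=2, Z=1) weight 1/270
  (W=1, X=0, Y=4, V=3, U=0, Z=1) weight 1/270
  (W=1, X=0, Y=4, V=3, U=1, Z=1) weight 1/270
  (W=1, X=1, Y=3, V=1, U=0, Z=1) weight 1/432
  … 27 more
Group by Y:
  weight(Y=3) = 1/36
  weight(Y=4) = 13/180
Total weight = 1/36 + 13/180 = 1/10
P(Y=3 | obs) = 1/36 / 1/10 = 5/18
P(Y=4 | obs) = 13/180 / 1/10 = 13/18

P(Y = 3 | obs) = 5/18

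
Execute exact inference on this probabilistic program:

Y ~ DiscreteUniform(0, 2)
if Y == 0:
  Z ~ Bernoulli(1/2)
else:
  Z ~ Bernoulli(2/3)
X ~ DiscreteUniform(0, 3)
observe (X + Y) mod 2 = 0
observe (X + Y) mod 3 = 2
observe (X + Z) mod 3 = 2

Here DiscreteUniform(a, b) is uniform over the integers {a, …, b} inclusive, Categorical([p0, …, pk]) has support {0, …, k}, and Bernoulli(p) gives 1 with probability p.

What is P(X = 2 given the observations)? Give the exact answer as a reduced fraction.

Enumerate traces; 2 have nonzero weight after conditioning:
  (Y=0, Z=0, X=2) weight 1/24
  (Y=1, Z=1, X=1) weight 1/18
Group by X:
  weight(X=1) = 1/18
  weight(X=2) = 1/24
Total weight = 1/18 + 1/24 = 7/72
P(X=1 | obs) = 1/18 / 7/72 = 4/7
P(X=2 | obs) = 1/24 / 7/72 = 3/7

P(X = 2 | obs) = 3/7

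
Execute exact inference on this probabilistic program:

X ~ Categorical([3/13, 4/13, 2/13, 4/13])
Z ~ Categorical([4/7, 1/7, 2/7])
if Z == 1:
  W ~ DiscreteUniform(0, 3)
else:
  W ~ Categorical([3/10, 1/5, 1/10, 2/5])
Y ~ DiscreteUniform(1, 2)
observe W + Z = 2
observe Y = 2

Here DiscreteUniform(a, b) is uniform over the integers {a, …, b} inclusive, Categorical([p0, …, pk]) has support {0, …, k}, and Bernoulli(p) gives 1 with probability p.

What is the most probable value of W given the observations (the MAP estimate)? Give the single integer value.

argmax_v P(W = v | obs) = 0

Enumerate traces; 12 have nonzero weight after conditioning:
  (X=0, Z=0, W=2, Y=2) weight 3/455
  (X=0, Z=1, W=1, Y=2) weight 3/728
  (X=0, Z=2, W=0, Y=2) weight 9/910
  (X=1, Z=0, W=2, Y=2) weight 4/455
  (X=1, Z=1, W=1, Y=2) weight 1/182
  (X=1, Z=2, W=0, Y=2) weight 6/455
  (X=2, Z=0, W=2, Y=2) weight 2/455
  (X=2, Z=1, W=1, Y=2) weight 1/364
  … 4 more
Group by W:
  weight(W=0) = 3/70
  weight(W=1) = 1/56
  weight(W=2) = 1/35
Total weight = 3/70 + 1/56 + 1/35 = 5/56
P(W=0 | obs) = 3/70 / 5/56 = 12/25
P(W=1 | obs) = 1/56 / 5/56 = 1/5
P(W=2 | obs) = 1/35 / 5/56 = 8/25
argmax = 0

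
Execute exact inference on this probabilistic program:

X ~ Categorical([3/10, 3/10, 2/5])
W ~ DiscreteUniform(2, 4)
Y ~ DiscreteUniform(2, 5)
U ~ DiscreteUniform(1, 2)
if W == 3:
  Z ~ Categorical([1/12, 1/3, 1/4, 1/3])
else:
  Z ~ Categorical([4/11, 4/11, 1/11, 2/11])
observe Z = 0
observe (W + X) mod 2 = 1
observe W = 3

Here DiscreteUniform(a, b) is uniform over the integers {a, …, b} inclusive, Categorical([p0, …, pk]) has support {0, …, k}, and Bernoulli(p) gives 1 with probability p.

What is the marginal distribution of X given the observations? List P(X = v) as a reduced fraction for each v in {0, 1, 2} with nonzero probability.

P(X=0) = 3/7, P(X=2) = 4/7

Enumerate traces; 16 have nonzero weight after conditioning:
  (X=0, W=3, Y=2, U=1, Z=0) weight 1/960
  (X=0, W=3, Y=2, U=2, Z=0) weight 1/960
  (X=0, W=3, Y=3, U=1, Z=0) weight 1/960
  (X=0, W=3, Y=3, U=2, Z=0) weight 1/960
  (X=0, W=3, Y=4, U=1, Z=0) weight 1/960
  (X=0, W=3, Y=4, U=2, Z=0) weight 1/960
  (X=0, W=3, Y=5, U=1, Z=0) weight 1/960
  (X=0, W=3, Y=5, U=2, Z=0) weight 1/960
  (X=2, W=3, Y=2, U=1, Z=0) weight 1/720
  … 7 more
Group by X:
  weight(X=0) = 1/120
  weight(X=2) = 1/90
Total weight = 1/120 + 1/90 = 7/360
P(X=0 | obs) = 1/120 / 7/360 = 3/7
P(X=2 | obs) = 1/90 / 7/360 = 4/7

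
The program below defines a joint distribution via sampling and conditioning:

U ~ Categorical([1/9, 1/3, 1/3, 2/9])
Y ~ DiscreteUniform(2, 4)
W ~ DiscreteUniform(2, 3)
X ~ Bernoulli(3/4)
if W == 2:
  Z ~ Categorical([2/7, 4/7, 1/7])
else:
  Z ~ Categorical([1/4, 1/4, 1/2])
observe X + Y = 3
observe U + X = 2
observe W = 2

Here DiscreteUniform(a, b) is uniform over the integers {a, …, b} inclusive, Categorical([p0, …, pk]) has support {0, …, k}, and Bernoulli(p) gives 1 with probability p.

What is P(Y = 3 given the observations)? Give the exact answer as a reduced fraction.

Enumerate traces; 6 have nonzero weight after conditioning:
  (U=1, Y=2, W=2, X=1, Z=0) weight 1/84
  (U=1, Y=2, W=2, X=1, Z=1) weight 1/42
  (U=1, Y=2, W=2, X=1, Z=2) weight 1/168
  (U=2, Y=3, W=2, X=0, Z=0) weight 1/252
  (U=2, Y=3, W=2, X=0, Z=1) weight 1/126
  (U=2, Y=3, W=2, X=0, Z=2) weight 1/504
Group by Y:
  weight(Y=2) = 1/24
  weight(Y=3) = 1/72
Total weight = 1/24 + 1/72 = 1/18
P(Y=2 | obs) = 1/24 / 1/18 = 3/4
P(Y=3 | obs) = 1/72 / 1/18 = 1/4

P(Y = 3 | obs) = 1/4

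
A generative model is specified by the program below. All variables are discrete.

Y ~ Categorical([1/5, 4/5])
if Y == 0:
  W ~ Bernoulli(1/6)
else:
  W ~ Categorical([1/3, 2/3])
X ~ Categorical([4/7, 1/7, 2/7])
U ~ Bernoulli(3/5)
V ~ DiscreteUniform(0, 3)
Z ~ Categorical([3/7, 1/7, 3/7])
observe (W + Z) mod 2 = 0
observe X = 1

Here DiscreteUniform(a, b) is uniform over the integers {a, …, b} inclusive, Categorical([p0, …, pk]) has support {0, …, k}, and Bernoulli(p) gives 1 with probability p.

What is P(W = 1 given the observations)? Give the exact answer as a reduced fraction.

P(W = 1 | obs) = 17/95

Enumerate traces; 48 have nonzero weight after conditioning:
  (Y=0, W=0, X=1, U=0, V=0, Z=0) weight 1/980
  (Y=0, W=0, X=1, U=0, V=0, Z=2) weight 1/980
  (Y=0, W=0, X=1, U=0, V=1, Z=0) weight 1/980
  (Y=0, W=0, X=1, U=0, V=1, Z=2) weight 1/980
  (Y=0, W=0, X=1, U=0, V=2, Z=0) weight 1/980
  (Y=0, W=0, X=1, U=0, V=2, Z=2) weight 1/980
  (Y=0, W=0, X=1, U=0, V=3, Z=0) weight 1/980
  (Y=0, W=0, X=1, U=0, V=3, Z=2) weight 1/980
  (Y=0, W=1, X=1, U=0, V=0, Z=1) weight 1/14700
  … 39 more
Group by W:
  weight(W=0) = 13/245
  weight(W=1) = 17/1470
Total weight = 13/245 + 17/1470 = 19/294
P(W=0 | obs) = 13/245 / 19/294 = 78/95
P(W=1 | obs) = 17/1470 / 19/294 = 17/95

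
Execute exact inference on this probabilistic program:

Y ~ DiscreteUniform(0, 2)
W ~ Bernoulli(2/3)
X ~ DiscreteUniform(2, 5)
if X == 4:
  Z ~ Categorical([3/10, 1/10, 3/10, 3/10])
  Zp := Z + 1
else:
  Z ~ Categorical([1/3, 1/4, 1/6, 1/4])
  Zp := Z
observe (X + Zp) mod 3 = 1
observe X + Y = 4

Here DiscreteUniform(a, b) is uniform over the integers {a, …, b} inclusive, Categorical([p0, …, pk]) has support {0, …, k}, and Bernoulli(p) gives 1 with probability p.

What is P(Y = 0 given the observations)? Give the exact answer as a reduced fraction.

Enumerate traces; 6 have nonzero weight after conditioning:
  (Y=0, W=0, X=4, Z=2) weight 1/120
  (Y=0, W=1, X=4, Z=2) weight 1/60
  (Y=1, W=0, X=3, Z=1) weight 1/144
  (Y=1, W=1, X=3, Z=1) weight 1/72
  (Y=2, W=0, X=2, Z=2) weight 1/216
  (Y=2, W=1, X=2, Z=2) weight 1/108
Group by Y:
  weight(Y=0) = 1/40
  weight(Y=1) = 1/48
  weight(Y=2) = 1/72
Total weight = 1/40 + 1/48 + 1/72 = 43/720
P(Y=0 | obs) = 1/40 / 43/720 = 18/43
P(Y=1 | obs) = 1/48 / 43/720 = 15/43
P(Y=2 | obs) = 1/72 / 43/720 = 10/43

P(Y = 0 | obs) = 18/43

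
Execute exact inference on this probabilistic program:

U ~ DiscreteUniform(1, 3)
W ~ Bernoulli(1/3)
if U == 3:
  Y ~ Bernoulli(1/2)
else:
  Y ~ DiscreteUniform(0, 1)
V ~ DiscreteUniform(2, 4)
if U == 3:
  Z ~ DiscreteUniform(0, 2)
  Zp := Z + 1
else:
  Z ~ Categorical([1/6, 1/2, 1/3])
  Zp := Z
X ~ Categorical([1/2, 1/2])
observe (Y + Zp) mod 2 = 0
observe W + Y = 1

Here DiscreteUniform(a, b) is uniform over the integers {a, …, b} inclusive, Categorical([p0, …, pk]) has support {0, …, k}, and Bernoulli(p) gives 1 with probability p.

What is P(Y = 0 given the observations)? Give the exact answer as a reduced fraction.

P(Y = 0 | obs) = 2/7

Enumerate traces; 54 have nonzero weight after conditioning:
  (U=1, W=0, Y=1, V=2, Z=1, X=0) weight 1/108
  (U=1, W=0, Y=1, V=2, Z=1, X=1) weight 1/108
  (U=1, W=0, Y=1, V=3, Z=1, X=0) weight 1/108
  (U=1, W=0, Y=1, V=3, Z=1, X=1) weight 1/108
  (U=1, W=0, Y=1, V=4, Z=1, X=0) weight 1/108
  (U=1, W=0, Y=1, V=4, Z=1, X=1) weight 1/108
  (U=1, W=1, Y=0, V=2, Z=0, X=0) weight 1/648
  (U=1, W=1, Y=0, V=2, Z=0, X=1) weight 1/648
  … 46 more
Group by Y:
  weight(Y=0) = 2/27
  weight(Y=1) = 5/27
Total weight = 2/27 + 5/27 = 7/27
P(Y=0 | obs) = 2/27 / 7/27 = 2/7
P(Y=1 | obs) = 5/27 / 7/27 = 5/7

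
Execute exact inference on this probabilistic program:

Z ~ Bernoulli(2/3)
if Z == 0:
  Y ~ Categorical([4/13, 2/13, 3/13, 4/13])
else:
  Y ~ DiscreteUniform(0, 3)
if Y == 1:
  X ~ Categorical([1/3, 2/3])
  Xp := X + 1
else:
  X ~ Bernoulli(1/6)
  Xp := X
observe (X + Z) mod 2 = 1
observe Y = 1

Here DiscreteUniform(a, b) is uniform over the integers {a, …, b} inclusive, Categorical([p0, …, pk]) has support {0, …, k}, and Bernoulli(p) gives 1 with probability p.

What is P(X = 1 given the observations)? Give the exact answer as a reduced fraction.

P(X = 1 | obs) = 8/21

Enumerate traces; 2 have nonzero weight after conditioning:
  (Z=0, Y=1, X=1) weight 4/117
  (Z=1, Y=1, X=0) weight 1/18
Group by X:
  weight(X=0) = 1/18
  weight(X=1) = 4/117
Total weight = 1/18 + 4/117 = 7/78
P(X=0 | obs) = 1/18 / 7/78 = 13/21
P(X=1 | obs) = 4/117 / 7/78 = 8/21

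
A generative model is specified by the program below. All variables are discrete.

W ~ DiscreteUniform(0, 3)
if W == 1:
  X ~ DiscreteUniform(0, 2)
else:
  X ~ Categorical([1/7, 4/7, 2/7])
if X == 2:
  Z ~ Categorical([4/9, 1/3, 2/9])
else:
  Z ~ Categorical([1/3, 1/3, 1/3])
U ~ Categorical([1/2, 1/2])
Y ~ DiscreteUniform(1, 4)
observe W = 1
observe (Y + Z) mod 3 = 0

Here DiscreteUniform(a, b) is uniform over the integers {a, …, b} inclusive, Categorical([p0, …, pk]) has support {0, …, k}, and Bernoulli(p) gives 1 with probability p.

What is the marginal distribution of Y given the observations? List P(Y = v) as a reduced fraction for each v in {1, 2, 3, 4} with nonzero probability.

P(Y=1) = 8/35, P(Y=2) = 9/35, P(Y=3) = 2/7, P(Y=4) = 8/35

Enumerate traces; 24 have nonzero weight after conditioning:
  (W=1, X=0, Z=0, U=0, Y=3) weight 1/288
  (W=1, X=0, Z=0, U=1, Y=3) weight 1/288
  (W=1, X=0, Z=1, U=0, Y=2) weight 1/288
  (W=1, X=0, Z=1, U=1, Y=2) weight 1/288
  (W=1, X=0, Z=2, U=0, Y=1) weight 1/288
  (W=1, X=0, Z=2, U=0, Y=4) weight 1/288
  (W=1, X=0, Z=2, U=1, Y=1) weight 1/288
  (W=1, X=0, Z=2, U=1, Y=4) weight 1/288
  … 16 more
Group by Y:
  weight(Y=1) = 1/54
  weight(Y=2) = 1/48
  weight(Y=3) = 5/216
  weight(Y=4) = 1/54
Total weight = 1/54 + 1/48 + 5/216 + 1/54 = 35/432
P(Y=1 | obs) = 1/54 / 35/432 = 8/35
P(Y=2 | obs) = 1/48 / 35/432 = 9/35
P(Y=3 | obs) = 5/216 / 35/432 = 2/7
P(Y=4 | obs) = 1/54 / 35/432 = 8/35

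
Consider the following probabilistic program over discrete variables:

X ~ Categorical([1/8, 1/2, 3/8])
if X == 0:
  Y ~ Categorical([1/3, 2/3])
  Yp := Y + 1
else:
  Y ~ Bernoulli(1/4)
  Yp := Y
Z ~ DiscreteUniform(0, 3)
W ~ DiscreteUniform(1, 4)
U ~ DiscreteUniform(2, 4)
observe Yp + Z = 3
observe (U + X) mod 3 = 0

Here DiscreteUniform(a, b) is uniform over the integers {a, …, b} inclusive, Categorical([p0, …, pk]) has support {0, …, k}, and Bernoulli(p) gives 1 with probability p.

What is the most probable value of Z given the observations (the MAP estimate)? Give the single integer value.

Enumerate traces; 24 have nonzero weight after conditioning:
  (X=0, Y=0, Z=2, W=1, U=3) weight 1/1152
  (X=0, Y=0, Z=2, W=2, U=3) weight 1/1152
  (X=0, Y=0, Z=2, W=3, U=3) weight 1/1152
  (X=0, Y=0, Z=2, W=4, U=3) weight 1/1152
  (X=0, Y=1, Z=1, W=1, U=3) weight 1/576
  (X=0, Y=1, Z=1, W=2, U=3) weight 1/576
  (X=0, Y=1, Z=1, W=3, U=3) weight 1/576
  (X=0, Y=1, Z=1, W=4, U=3) weight 1/576
  (X=1, Y=0, Z=3, W=1, U=2) weight 1/128
  … 15 more
Group by Z:
  weight(Z=1) = 1/144
  weight(Z=2) = 25/1152
  weight(Z=3) = 7/128
Total weight = 1/144 + 25/1152 + 7/128 = 1/12
P(Z=1 | obs) = 1/144 / 1/12 = 1/12
P(Z=2 | obs) = 25/1152 / 1/12 = 25/96
P(Z=3 | obs) = 7/128 / 1/12 = 21/32
argmax = 3

argmax_v P(Z = v | obs) = 3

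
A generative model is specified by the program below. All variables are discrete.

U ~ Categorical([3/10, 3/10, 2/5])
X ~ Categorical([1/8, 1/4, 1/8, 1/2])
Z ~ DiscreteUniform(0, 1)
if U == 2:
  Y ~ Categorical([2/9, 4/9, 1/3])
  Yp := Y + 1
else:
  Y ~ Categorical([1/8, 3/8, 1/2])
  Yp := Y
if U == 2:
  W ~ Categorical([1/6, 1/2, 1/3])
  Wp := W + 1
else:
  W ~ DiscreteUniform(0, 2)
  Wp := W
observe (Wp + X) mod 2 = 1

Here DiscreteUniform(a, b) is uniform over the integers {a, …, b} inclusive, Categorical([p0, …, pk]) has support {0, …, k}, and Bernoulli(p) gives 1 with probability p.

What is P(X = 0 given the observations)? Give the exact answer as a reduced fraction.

P(X = 0 | obs) = 1/11

Enumerate traces; 108 have nonzero weight after conditioning:
  (U=0, X=0, Z=0, Y=0, W=1) weight 1/1280
  (U=0, X=0, Z=0, Y=1, W=1) weight 3/1280
  (U=0, X=0, Z=0, Y=2, W=1) weight 1/320
  (U=0, X=0, Z=1, Y=0, W=1) weight 1/1280
  (U=0, X=0, Z=1, Y=1, W=1) weight 3/1280
  (U=0, X=0, Z=1, Y=2, W=1) weight 1/320
  (U=0, X=1, Z=0, Y=0, W=0) weight 1/640
  (U=0, X=1, Z=0, Y=0, W=2) weight 1/640
  (U=0, X=2, Z=0, Y=0, W=1) weight 1/1280
  (U=0, X=3, Z=0, Y=0, W=0) weight 1/320
  … 98 more
Group by X:
  weight(X=0) = 1/20
  weight(X=1) = 3/20
  weight(X=2) = 1/20
  weight(X=3) = 3/10
Total weight = 1/20 + 3/20 + 1/20 + 3/10 = 11/20
P(X=0 | obs) = 1/20 / 11/20 = 1/11
P(X=1 | obs) = 3/20 / 11/20 = 3/11
P(X=2 | obs) = 1/20 / 11/20 = 1/11
P(X=3 | obs) = 3/10 / 11/20 = 6/11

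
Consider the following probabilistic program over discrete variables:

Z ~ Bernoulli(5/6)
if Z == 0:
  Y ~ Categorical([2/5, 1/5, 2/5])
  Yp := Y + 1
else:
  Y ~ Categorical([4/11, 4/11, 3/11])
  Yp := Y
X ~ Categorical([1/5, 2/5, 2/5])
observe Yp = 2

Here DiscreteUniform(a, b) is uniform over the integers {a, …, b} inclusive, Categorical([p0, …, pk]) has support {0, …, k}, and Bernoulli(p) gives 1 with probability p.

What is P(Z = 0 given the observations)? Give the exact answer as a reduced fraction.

Enumerate traces; 6 have nonzero weight after conditioning:
  (Z=0, Y=1, X=0) weight 1/150
  (Z=0, Y=1, X=1) weight 1/75
  (Z=0, Y=1, X=2) weight 1/75
  (Z=1, Y=2, X=0) weight 1/22
  (Z=1, Y=2, X=1) weight 1/11
  (Z=1, Y=2, X=2) weight 1/11
Group by Z:
  weight(Z=0) = 1/30
  weight(Z=1) = 5/22
Total weight = 1/30 + 5/22 = 43/165
P(Z=0 | obs) = 1/30 / 43/165 = 11/86
P(Z=1 | obs) = 5/22 / 43/165 = 75/86

P(Z = 0 | obs) = 11/86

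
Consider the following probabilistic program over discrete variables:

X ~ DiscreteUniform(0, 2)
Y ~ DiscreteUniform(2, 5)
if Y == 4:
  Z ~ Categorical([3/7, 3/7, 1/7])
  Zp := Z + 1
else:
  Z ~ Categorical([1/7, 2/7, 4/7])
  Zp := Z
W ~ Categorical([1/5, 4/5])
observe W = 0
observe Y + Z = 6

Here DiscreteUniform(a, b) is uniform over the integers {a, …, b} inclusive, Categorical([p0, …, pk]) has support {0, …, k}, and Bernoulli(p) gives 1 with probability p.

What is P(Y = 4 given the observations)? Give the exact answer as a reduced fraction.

P(Y = 4 | obs) = 1/3

Enumerate traces; 6 have nonzero weight after conditioning:
  (X=0, Y=4, Z=2, W=0) weight 1/420
  (X=0, Y=5, Z=1, W=0) weight 1/210
  (X=1, Y=4, Z=2, W=0) weight 1/420
  (X=1, Y=5, Z=1, W=0) weight 1/210
  (X=2, Y=4, Z=2, W=0) weight 1/420
  (X=2, Y=5, Z=1, W=0) weight 1/210
Group by Y:
  weight(Y=4) = 1/140
  weight(Y=5) = 1/70
Total weight = 1/140 + 1/70 = 3/140
P(Y=4 | obs) = 1/140 / 3/140 = 1/3
P(Y=5 | obs) = 1/70 / 3/140 = 2/3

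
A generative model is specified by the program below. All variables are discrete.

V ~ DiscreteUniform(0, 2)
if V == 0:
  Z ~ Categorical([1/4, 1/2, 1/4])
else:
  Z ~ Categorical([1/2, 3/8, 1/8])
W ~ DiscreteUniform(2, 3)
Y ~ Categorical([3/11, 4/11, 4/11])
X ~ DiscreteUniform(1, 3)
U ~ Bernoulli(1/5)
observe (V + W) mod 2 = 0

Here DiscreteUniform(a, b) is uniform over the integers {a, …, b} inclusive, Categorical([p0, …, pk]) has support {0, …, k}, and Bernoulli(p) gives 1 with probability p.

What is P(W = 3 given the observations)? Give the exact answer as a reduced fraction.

Enumerate traces; 162 have nonzero weight after conditioning:
  (V=0, Z=0, W=2, Y=0, X=1, U=0) weight 1/330
  (V=0, Z=0, W=2, Y=0, X=1, U=1) weight 1/1320
  (V=0, Z=0, W=2, Y=0, X=2, U=0) weight 1/330
  (V=0, Z=0, W=2, Y=0, X=2, U=1) weight 1/1320
  (V=0, Z=0, W=2, Y=0, X=3, U=0) weight 1/330
  (V=0, Z=0, W=2, Y=0, X=3, U=1) weight 1/1320
  (V=0, Z=0, W=2, Y=1, X=1, U=0) weight 2/495
  (V=0, Z=0, W=2, Y=1, X=1, U=1) weight 1/990
  (V=1, Z=0, W=3, Y=0, X=1, U=0) weight 1/165
  … 153 more
Group by W:
  weight(W=2) = 1/3
  weight(W=3) = 1/6
Total weight = 1/3 + 1/6 = 1/2
P(W=2 | obs) = 1/3 / 1/2 = 2/3
P(W=3 | obs) = 1/6 / 1/2 = 1/3

P(W = 3 | obs) = 1/3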